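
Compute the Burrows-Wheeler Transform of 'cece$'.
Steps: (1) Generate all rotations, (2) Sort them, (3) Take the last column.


Rotations (sorted):
  0: $cece -> last char: e
  1: ce$ce -> last char: e
  2: cece$ -> last char: $
  3: e$cec -> last char: c
  4: ece$c -> last char: c


BWT = ee$cc


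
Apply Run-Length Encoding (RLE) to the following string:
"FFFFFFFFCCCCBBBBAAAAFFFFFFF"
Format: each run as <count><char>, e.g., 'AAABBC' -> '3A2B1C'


Scanning runs left to right:
  i=0: run of 'F' x 8 -> '8F'
  i=8: run of 'C' x 4 -> '4C'
  i=12: run of 'B' x 4 -> '4B'
  i=16: run of 'A' x 4 -> '4A'
  i=20: run of 'F' x 7 -> '7F'

RLE = 8F4C4B4A7F


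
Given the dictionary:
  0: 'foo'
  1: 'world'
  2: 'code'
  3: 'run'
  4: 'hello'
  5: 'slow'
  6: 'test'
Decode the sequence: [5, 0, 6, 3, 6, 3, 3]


Look up each index in the dictionary:
  5 -> 'slow'
  0 -> 'foo'
  6 -> 'test'
  3 -> 'run'
  6 -> 'test'
  3 -> 'run'
  3 -> 'run'

Decoded: "slow foo test run test run run"


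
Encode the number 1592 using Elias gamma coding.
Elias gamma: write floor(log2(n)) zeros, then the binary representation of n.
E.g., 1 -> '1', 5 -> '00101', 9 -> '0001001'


num_bits = floor(log2(1592)) + 1 = 11
leading_zeros = num_bits - 1 = 10
binary(1592) = 11000111000

Elias gamma(1592) = '0000000000' + '11000111000' = 000000000011000111000 (21 bits)


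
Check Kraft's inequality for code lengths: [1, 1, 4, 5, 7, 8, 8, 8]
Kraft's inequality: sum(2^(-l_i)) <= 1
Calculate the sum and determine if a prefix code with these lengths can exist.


Sum = 2^(-1) + 2^(-1) + 2^(-4) + 2^(-5) + 2^(-7) + 2^(-8) + 2^(-8) + 2^(-8)
    = 0.5 + 0.5 + 0.0625 + 0.03125 + 0.0078125 + 0.00390625 + 0.00390625 + 0.00390625
    = 285/256 = 1.11328125
Since 1.11328125 > 1, Kraft's inequality is NOT satisfied.
A prefix code with these lengths CANNOT exist.

Kraft sum = 1.11328125. Not satisfied.


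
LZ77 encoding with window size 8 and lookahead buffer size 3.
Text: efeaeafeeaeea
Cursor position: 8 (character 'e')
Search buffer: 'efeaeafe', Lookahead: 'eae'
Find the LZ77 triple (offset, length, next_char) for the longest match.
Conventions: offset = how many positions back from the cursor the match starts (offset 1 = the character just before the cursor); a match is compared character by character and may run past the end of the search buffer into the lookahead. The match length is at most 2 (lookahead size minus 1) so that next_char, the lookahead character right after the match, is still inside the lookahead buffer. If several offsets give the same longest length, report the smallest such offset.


Try each offset into the search buffer:
  offset=1 (pos 7, char 'e'): match length 1
  offset=2 (pos 6, char 'f'): match length 0
  offset=3 (pos 5, char 'a'): match length 0
  offset=4 (pos 4, char 'e'): match length 2
  offset=5 (pos 3, char 'a'): match length 0
  offset=6 (pos 2, char 'e'): match length 2
  offset=7 (pos 1, char 'f'): match length 0
  offset=8 (pos 0, char 'e'): match length 1
Longest match has length 2, found at offsets 4, 6; take the smallest, offset 4.
next_char = character at position 8 + 2 = 10 -> 'e'

Best match: offset=4, length=2 (matching 'ea' starting at position 4)
LZ77 triple: (4, 2, 'e')


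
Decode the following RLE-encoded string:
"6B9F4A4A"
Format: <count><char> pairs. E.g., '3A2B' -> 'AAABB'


Expanding each <count><char> pair:
  6B -> 'BBBBBB'
  9F -> 'FFFFFFFFF'
  4A -> 'AAAA'
  4A -> 'AAAA'

Decoded = BBBBBBFFFFFFFFFAAAAAAAA


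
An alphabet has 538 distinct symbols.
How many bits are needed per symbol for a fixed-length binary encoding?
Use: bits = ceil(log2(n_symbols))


log2(538) = 9.0715
Bracket: 2^9 = 512 < 538 <= 2^10 = 1024
So ceil(log2(538)) = 10

bits = ceil(log2(538)) = ceil(9.0715) = 10 bits


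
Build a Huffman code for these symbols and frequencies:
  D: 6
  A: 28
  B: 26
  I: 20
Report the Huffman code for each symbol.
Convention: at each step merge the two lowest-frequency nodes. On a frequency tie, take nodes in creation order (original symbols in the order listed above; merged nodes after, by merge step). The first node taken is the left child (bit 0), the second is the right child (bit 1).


Huffman tree construction:
Step 1: Merge D(6) + I(20) = 26
Step 2: Merge B(26) + (D+I)(26) = 52
Step 3: Merge A(28) + (B+(D+I))(52) = 80
Read each symbol's code off the tree from the root (left child = 0, right child = 1).

Codes:
  D: 110 (length 3)
  A: 0 (length 1)
  B: 10 (length 2)
  I: 111 (length 3)
Average code length: 158/80 = 1.9750 bits/symbol


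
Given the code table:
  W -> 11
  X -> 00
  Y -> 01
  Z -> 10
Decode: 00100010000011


Decoding:
00 -> X
10 -> Z
00 -> X
10 -> Z
00 -> X
00 -> X
11 -> W


Result: XZXZXXW


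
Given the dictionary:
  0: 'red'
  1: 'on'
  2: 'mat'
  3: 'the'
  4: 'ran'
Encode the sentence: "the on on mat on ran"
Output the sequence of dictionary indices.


Look up each word in the dictionary:
  'the' -> 3
  'on' -> 1
  'on' -> 1
  'mat' -> 2
  'on' -> 1
  'ran' -> 4

Encoded: [3, 1, 1, 2, 1, 4]


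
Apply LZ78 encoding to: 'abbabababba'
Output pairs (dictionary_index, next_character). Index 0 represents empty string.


LZ78 encoding steps:
Dictionary: {0: ''}
Step 1: w='' (idx 0), next='a' -> output (0, 'a'), add 'a' as idx 1
Step 2: w='' (idx 0), next='b' -> output (0, 'b'), add 'b' as idx 2
Step 3: w='b' (idx 2), next='a' -> output (2, 'a'), add 'ba' as idx 3
Step 4: w='ba' (idx 3), next='b' -> output (3, 'b'), add 'bab' as idx 4
Step 5: w='a' (idx 1), next='b' -> output (1, 'b'), add 'ab' as idx 5
Step 6: w='ba' (idx 3), end of input -> output (3, '')


Encoded: [(0, 'a'), (0, 'b'), (2, 'a'), (3, 'b'), (1, 'b'), (3, '')]


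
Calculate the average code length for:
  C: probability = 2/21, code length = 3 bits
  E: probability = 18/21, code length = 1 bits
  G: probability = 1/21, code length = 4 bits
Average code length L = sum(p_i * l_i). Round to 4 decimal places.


Weighted contributions p_i * l_i:
  C: (2/21) * 3 = 6/21
  E: (18/21) * 1 = 18/21
  G: (1/21) * 4 = 4/21
Sum = (6 + 18 + 4)/21 = 28/21

L = 28/21 = 1.3333 bits/symbol


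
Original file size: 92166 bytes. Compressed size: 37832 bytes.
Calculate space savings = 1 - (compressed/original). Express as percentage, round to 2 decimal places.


ratio = compressed/original = 37832/92166 = 0.410477
savings = 1 - ratio = 1 - 0.410477 = 0.589523
as a percentage: 0.589523 * 100 = 58.95%

Space savings = 1 - 37832/92166 = 58.95%


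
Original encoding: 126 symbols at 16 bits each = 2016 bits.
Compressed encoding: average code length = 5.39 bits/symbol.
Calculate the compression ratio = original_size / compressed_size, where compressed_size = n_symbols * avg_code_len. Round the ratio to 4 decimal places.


original_size = n_symbols * orig_bits = 126 * 16 = 2016 bits
compressed_size = n_symbols * avg_code_len = 126 * 5.39 = 679.14 bits
ratio = original_size / compressed_size = 2016 / 679.14 = 2.9685

Compression ratio = 2.9685


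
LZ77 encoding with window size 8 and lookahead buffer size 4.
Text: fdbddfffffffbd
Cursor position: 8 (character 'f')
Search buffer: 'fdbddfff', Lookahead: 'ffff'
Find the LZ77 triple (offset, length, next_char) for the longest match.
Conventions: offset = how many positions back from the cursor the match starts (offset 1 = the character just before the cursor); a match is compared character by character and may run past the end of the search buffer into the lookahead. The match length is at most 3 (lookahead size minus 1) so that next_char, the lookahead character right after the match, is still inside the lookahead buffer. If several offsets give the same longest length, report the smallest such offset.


Try each offset into the search buffer:
  offset=1 (pos 7, char 'f'): match length 3
  offset=2 (pos 6, char 'f'): match length 3
  offset=3 (pos 5, char 'f'): match length 3
  offset=4 (pos 4, char 'd'): match length 0
  offset=5 (pos 3, char 'd'): match length 0
  offset=6 (pos 2, char 'b'): match length 0
  offset=7 (pos 1, char 'd'): match length 0
  offset=8 (pos 0, char 'f'): match length 1
Longest match has length 3, found at offsets 1, 2, 3; take the smallest, offset 1.
next_char = character at position 8 + 3 = 11 -> 'f'

Best match: offset=1, length=3 (matching 'fff' starting at position 7)
LZ77 triple: (1, 3, 'f')


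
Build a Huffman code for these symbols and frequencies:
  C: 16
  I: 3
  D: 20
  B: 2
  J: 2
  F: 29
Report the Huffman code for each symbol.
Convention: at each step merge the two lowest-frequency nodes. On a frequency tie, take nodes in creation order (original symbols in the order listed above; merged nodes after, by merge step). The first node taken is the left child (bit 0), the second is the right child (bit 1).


Huffman tree construction:
Step 1: Merge B(2) + J(2) = 4
Step 2: Merge I(3) + (B+J)(4) = 7
Step 3: Merge (I+(B+J))(7) + C(16) = 23
Step 4: Merge D(20) + ((I+(B+J))+C)(23) = 43
Step 5: Merge F(29) + (D+((I+(B+J))+C))(43) = 72
Read each symbol's code off the tree from the root (left child = 0, right child = 1).

Codes:
  C: 111 (length 3)
  I: 1100 (length 4)
  D: 10 (length 2)
  B: 11010 (length 5)
  J: 11011 (length 5)
  F: 0 (length 1)
Average code length: 149/72 = 2.0694 bits/symbol


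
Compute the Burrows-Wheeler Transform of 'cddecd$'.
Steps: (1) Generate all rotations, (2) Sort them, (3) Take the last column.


Rotations (sorted):
  0: $cddecd -> last char: d
  1: cd$cdde -> last char: e
  2: cddecd$ -> last char: $
  3: d$cddec -> last char: c
  4: ddecd$c -> last char: c
  5: decd$cd -> last char: d
  6: ecd$cdd -> last char: d


BWT = de$ccdd


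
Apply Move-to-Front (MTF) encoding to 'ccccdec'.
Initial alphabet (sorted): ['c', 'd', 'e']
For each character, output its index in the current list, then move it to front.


MTF encoding:
'c': index 0 in ['c', 'd', 'e'] -> ['c', 'd', 'e']
'c': index 0 in ['c', 'd', 'e'] -> ['c', 'd', 'e']
'c': index 0 in ['c', 'd', 'e'] -> ['c', 'd', 'e']
'c': index 0 in ['c', 'd', 'e'] -> ['c', 'd', 'e']
'd': index 1 in ['c', 'd', 'e'] -> ['d', 'c', 'e']
'e': index 2 in ['d', 'c', 'e'] -> ['e', 'd', 'c']
'c': index 2 in ['e', 'd', 'c'] -> ['c', 'e', 'd']


Output: [0, 0, 0, 0, 1, 2, 2]


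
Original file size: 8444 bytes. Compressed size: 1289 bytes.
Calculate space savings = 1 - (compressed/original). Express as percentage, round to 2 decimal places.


ratio = compressed/original = 1289/8444 = 0.152653
savings = 1 - ratio = 1 - 0.152653 = 0.847347
as a percentage: 0.847347 * 100 = 84.73%

Space savings = 1 - 1289/8444 = 84.73%


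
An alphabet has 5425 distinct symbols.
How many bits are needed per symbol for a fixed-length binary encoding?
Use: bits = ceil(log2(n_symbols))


log2(5425) = 12.4054
Bracket: 2^12 = 4096 < 5425 <= 2^13 = 8192
So ceil(log2(5425)) = 13

bits = ceil(log2(5425)) = ceil(12.4054) = 13 bits


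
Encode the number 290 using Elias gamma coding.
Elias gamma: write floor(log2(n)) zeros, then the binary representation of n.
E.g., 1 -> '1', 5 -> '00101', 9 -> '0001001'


num_bits = floor(log2(290)) + 1 = 9
leading_zeros = num_bits - 1 = 8
binary(290) = 100100010

Elias gamma(290) = '00000000' + '100100010' = 00000000100100010 (17 bits)


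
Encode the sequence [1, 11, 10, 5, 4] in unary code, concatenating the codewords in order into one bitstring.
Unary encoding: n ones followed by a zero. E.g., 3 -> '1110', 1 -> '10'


Encode each number as n ones followed by a terminating 0:
  1 -> 10 (2 bits)
  11 -> 111111111110 (12 bits)
  10 -> 11111111110 (11 bits)
  5 -> 111110 (6 bits)
  4 -> 11110 (5 bits)
Total length = 2 + 12 + 11 + 6 + 5 = 36 bits.

Unary([1, 11, 10, 5, 4]) = 101111111111101111111111011111011110 (36 bits)


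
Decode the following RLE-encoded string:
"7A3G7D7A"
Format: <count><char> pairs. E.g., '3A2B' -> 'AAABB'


Expanding each <count><char> pair:
  7A -> 'AAAAAAA'
  3G -> 'GGG'
  7D -> 'DDDDDDD'
  7A -> 'AAAAAAA'

Decoded = AAAAAAAGGGDDDDDDDAAAAAAA


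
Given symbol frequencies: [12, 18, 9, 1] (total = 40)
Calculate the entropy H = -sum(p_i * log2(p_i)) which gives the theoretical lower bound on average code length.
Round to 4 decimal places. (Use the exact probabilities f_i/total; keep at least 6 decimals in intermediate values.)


Per-symbol terms -p_i * log2(p_i) with p_i = f_i/40:
  p = 12/40 = 0.300000: log2(p) = -1.736966, -p*log2(p) = 0.521090
  p = 18/40 = 0.450000: log2(p) = -1.152003, -p*log2(p) = 0.518401
  p = 9/40 = 0.225000: log2(p) = -2.152003, -p*log2(p) = 0.484201
  p = 1/40 = 0.025000: log2(p) = -5.321928, -p*log2(p) = 0.133048
H = 0.521090 + 0.518401 + 0.484201 + 0.133048 = 1.656740

H = 1.6567 bits/symbol


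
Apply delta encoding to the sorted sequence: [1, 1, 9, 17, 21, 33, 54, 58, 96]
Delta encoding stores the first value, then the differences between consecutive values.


First value: 1
Deltas:
  1 - 1 = 0
  9 - 1 = 8
  17 - 9 = 8
  21 - 17 = 4
  33 - 21 = 12
  54 - 33 = 21
  58 - 54 = 4
  96 - 58 = 38


Delta encoded: [1, 0, 8, 8, 4, 12, 21, 4, 38]


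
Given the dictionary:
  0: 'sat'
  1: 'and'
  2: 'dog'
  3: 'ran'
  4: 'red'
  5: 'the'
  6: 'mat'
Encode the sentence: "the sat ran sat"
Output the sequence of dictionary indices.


Look up each word in the dictionary:
  'the' -> 5
  'sat' -> 0
  'ran' -> 3
  'sat' -> 0

Encoded: [5, 0, 3, 0]


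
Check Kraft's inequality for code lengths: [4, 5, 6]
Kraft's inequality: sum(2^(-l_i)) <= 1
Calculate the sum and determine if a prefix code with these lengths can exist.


Sum = 2^(-4) + 2^(-5) + 2^(-6)
    = 0.0625 + 0.03125 + 0.015625
    = 7/64 = 0.109375
Since 0.109375 <= 1, Kraft's inequality IS satisfied.
A prefix code with these lengths CAN exist.

Kraft sum = 0.109375. Satisfied.


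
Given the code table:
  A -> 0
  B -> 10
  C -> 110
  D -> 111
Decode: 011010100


Decoding:
0 -> A
110 -> C
10 -> B
10 -> B
0 -> A


Result: ACBBA


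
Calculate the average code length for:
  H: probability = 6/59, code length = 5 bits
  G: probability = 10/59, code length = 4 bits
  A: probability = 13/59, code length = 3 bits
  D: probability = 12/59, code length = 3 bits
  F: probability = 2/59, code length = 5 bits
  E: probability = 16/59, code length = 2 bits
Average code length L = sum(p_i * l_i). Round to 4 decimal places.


Weighted contributions p_i * l_i:
  H: (6/59) * 5 = 30/59
  G: (10/59) * 4 = 40/59
  A: (13/59) * 3 = 39/59
  D: (12/59) * 3 = 36/59
  F: (2/59) * 5 = 10/59
  E: (16/59) * 2 = 32/59
Sum = (30 + 40 + 39 + 36 + 10 + 32)/59 = 187/59

L = 187/59 = 3.1695 bits/symbol


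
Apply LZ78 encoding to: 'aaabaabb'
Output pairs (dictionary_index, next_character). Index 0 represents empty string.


LZ78 encoding steps:
Dictionary: {0: ''}
Step 1: w='' (idx 0), next='a' -> output (0, 'a'), add 'a' as idx 1
Step 2: w='a' (idx 1), next='a' -> output (1, 'a'), add 'aa' as idx 2
Step 3: w='' (idx 0), next='b' -> output (0, 'b'), add 'b' as idx 3
Step 4: w='aa' (idx 2), next='b' -> output (2, 'b'), add 'aab' as idx 4
Step 5: w='b' (idx 3), end of input -> output (3, '')


Encoded: [(0, 'a'), (1, 'a'), (0, 'b'), (2, 'b'), (3, '')]


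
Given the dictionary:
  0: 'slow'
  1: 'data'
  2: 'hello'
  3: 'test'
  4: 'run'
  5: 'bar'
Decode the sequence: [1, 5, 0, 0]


Look up each index in the dictionary:
  1 -> 'data'
  5 -> 'bar'
  0 -> 'slow'
  0 -> 'slow'

Decoded: "data bar slow slow"


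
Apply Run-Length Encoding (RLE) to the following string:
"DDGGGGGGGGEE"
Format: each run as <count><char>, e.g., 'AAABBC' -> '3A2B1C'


Scanning runs left to right:
  i=0: run of 'D' x 2 -> '2D'
  i=2: run of 'G' x 8 -> '8G'
  i=10: run of 'E' x 2 -> '2E'

RLE = 2D8G2E


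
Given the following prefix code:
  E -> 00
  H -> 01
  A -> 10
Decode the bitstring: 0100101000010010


Decoding step by step:
Bits 01 -> H
Bits 00 -> E
Bits 10 -> A
Bits 10 -> A
Bits 00 -> E
Bits 01 -> H
Bits 00 -> E
Bits 10 -> A


Decoded message: HEAAEHEA


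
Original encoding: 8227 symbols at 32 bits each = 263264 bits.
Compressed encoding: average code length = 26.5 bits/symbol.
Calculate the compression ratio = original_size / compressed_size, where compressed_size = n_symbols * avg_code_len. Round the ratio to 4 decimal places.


original_size = n_symbols * orig_bits = 8227 * 32 = 263264 bits
compressed_size = n_symbols * avg_code_len = 8227 * 26.5 = 218015.5 bits
ratio = original_size / compressed_size = 263264 / 218015.5 = 1.2075

Compression ratio = 1.2075


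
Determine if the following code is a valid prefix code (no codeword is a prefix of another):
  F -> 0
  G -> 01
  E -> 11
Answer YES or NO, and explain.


Checking each pair (does one codeword prefix another?):
  F='0' vs G='01': prefix -- VIOLATION

NO -- this is NOT a valid prefix code. F (0) is a prefix of G (01).


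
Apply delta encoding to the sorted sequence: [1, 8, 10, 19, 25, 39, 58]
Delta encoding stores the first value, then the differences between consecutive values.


First value: 1
Deltas:
  8 - 1 = 7
  10 - 8 = 2
  19 - 10 = 9
  25 - 19 = 6
  39 - 25 = 14
  58 - 39 = 19


Delta encoded: [1, 7, 2, 9, 6, 14, 19]


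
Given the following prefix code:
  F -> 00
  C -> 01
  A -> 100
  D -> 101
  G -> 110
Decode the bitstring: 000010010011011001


Decoding step by step:
Bits 00 -> F
Bits 00 -> F
Bits 100 -> A
Bits 100 -> A
Bits 110 -> G
Bits 110 -> G
Bits 01 -> C


Decoded message: FFAAGGC


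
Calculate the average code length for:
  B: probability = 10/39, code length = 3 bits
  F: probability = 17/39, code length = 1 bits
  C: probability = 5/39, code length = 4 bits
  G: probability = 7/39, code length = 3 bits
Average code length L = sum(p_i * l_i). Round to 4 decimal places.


Weighted contributions p_i * l_i:
  B: (10/39) * 3 = 30/39
  F: (17/39) * 1 = 17/39
  C: (5/39) * 4 = 20/39
  G: (7/39) * 3 = 21/39
Sum = (30 + 17 + 20 + 21)/39 = 88/39

L = 88/39 = 2.2564 bits/symbol


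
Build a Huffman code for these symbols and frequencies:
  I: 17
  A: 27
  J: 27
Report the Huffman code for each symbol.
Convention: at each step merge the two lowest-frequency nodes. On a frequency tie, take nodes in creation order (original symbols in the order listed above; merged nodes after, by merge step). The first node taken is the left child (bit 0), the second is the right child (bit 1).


Huffman tree construction:
Step 1: Merge I(17) + A(27) = 44
Step 2: Merge J(27) + (I+A)(44) = 71
Read each symbol's code off the tree from the root (left child = 0, right child = 1).

Codes:
  I: 10 (length 2)
  A: 11 (length 2)
  J: 0 (length 1)
Average code length: 115/71 = 1.6197 bits/symbol


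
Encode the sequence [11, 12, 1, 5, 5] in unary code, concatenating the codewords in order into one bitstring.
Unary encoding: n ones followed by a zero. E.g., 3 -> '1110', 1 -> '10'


Encode each number as n ones followed by a terminating 0:
  11 -> 111111111110 (12 bits)
  12 -> 1111111111110 (13 bits)
  1 -> 10 (2 bits)
  5 -> 111110 (6 bits)
  5 -> 111110 (6 bits)
Total length = 12 + 13 + 2 + 6 + 6 = 39 bits.

Unary([11, 12, 1, 5, 5]) = 111111111110111111111111010111110111110 (39 bits)


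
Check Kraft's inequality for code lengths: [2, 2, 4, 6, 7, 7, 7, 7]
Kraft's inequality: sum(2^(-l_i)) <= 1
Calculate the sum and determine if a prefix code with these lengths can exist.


Sum = 2^(-2) + 2^(-2) + 2^(-4) + 2^(-6) + 2^(-7) + 2^(-7) + 2^(-7) + 2^(-7)
    = 0.25 + 0.25 + 0.0625 + 0.015625 + 0.0078125 + 0.0078125 + 0.0078125 + 0.0078125
    = 78/128 = 0.609375
Since 0.609375 <= 1, Kraft's inequality IS satisfied.
A prefix code with these lengths CAN exist.

Kraft sum = 0.609375. Satisfied.


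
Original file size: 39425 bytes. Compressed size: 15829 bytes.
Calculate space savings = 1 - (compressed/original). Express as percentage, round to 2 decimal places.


ratio = compressed/original = 15829/39425 = 0.401497
savings = 1 - ratio = 1 - 0.401497 = 0.598503
as a percentage: 0.598503 * 100 = 59.85%

Space savings = 1 - 15829/39425 = 59.85%


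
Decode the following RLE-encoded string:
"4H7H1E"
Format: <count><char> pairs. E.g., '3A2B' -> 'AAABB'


Expanding each <count><char> pair:
  4H -> 'HHHH'
  7H -> 'HHHHHHH'
  1E -> 'E'

Decoded = HHHHHHHHHHHE


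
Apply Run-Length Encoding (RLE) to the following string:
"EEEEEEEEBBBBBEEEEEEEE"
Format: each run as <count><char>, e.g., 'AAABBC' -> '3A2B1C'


Scanning runs left to right:
  i=0: run of 'E' x 8 -> '8E'
  i=8: run of 'B' x 5 -> '5B'
  i=13: run of 'E' x 8 -> '8E'

RLE = 8E5B8E


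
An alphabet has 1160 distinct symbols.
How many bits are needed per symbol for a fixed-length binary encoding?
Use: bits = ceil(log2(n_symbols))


log2(1160) = 10.1799
Bracket: 2^10 = 1024 < 1160 <= 2^11 = 2048
So ceil(log2(1160)) = 11

bits = ceil(log2(1160)) = ceil(10.1799) = 11 bits


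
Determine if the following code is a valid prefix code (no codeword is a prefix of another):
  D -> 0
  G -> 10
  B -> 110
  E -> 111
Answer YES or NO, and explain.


Checking each pair (does one codeword prefix another?):
  D='0' vs G='10': no prefix
  D='0' vs B='110': no prefix
  D='0' vs E='111': no prefix
  G='10' vs D='0': no prefix
  G='10' vs B='110': no prefix
  G='10' vs E='111': no prefix
  B='110' vs D='0': no prefix
  B='110' vs G='10': no prefix
  B='110' vs E='111': no prefix
  E='111' vs D='0': no prefix
  E='111' vs G='10': no prefix
  E='111' vs B='110': no prefix
No violation found over all pairs.

YES -- this is a valid prefix code. No codeword is a prefix of any other codeword.


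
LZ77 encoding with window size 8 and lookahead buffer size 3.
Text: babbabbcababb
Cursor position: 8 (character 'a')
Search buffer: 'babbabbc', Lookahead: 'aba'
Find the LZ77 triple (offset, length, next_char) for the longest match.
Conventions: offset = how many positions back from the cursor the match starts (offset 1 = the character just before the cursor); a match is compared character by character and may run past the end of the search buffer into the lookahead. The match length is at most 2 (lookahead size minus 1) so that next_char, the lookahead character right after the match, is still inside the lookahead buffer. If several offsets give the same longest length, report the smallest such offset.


Try each offset into the search buffer:
  offset=1 (pos 7, char 'c'): match length 0
  offset=2 (pos 6, char 'b'): match length 0
  offset=3 (pos 5, char 'b'): match length 0
  offset=4 (pos 4, char 'a'): match length 2
  offset=5 (pos 3, char 'b'): match length 0
  offset=6 (pos 2, char 'b'): match length 0
  offset=7 (pos 1, char 'a'): match length 2
  offset=8 (pos 0, char 'b'): match length 0
Longest match has length 2, found at offsets 4, 7; take the smallest, offset 4.
next_char = character at position 8 + 2 = 10 -> 'a'

Best match: offset=4, length=2 (matching 'ab' starting at position 4)
LZ77 triple: (4, 2, 'a')


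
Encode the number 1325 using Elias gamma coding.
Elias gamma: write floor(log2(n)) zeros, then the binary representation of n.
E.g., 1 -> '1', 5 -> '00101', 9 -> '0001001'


num_bits = floor(log2(1325)) + 1 = 11
leading_zeros = num_bits - 1 = 10
binary(1325) = 10100101101

Elias gamma(1325) = '0000000000' + '10100101101' = 000000000010100101101 (21 bits)


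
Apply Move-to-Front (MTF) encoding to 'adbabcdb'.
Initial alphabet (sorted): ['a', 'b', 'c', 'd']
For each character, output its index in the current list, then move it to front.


MTF encoding:
'a': index 0 in ['a', 'b', 'c', 'd'] -> ['a', 'b', 'c', 'd']
'd': index 3 in ['a', 'b', 'c', 'd'] -> ['d', 'a', 'b', 'c']
'b': index 2 in ['d', 'a', 'b', 'c'] -> ['b', 'd', 'a', 'c']
'a': index 2 in ['b', 'd', 'a', 'c'] -> ['a', 'b', 'd', 'c']
'b': index 1 in ['a', 'b', 'd', 'c'] -> ['b', 'a', 'd', 'c']
'c': index 3 in ['b', 'a', 'd', 'c'] -> ['c', 'b', 'a', 'd']
'd': index 3 in ['c', 'b', 'a', 'd'] -> ['d', 'c', 'b', 'a']
'b': index 2 in ['d', 'c', 'b', 'a'] -> ['b', 'd', 'c', 'a']


Output: [0, 3, 2, 2, 1, 3, 3, 2]


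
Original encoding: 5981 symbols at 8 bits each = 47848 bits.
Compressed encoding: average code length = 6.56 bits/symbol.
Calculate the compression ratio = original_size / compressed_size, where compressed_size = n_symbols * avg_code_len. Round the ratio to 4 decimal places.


original_size = n_symbols * orig_bits = 5981 * 8 = 47848 bits
compressed_size = n_symbols * avg_code_len = 5981 * 6.56 = 39235.36 bits
ratio = original_size / compressed_size = 47848 / 39235.36 = 1.2195

Compression ratio = 1.2195


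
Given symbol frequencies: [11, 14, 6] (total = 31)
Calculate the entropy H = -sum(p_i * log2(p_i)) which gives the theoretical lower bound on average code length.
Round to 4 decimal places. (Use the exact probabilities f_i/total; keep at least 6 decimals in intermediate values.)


Per-symbol terms -p_i * log2(p_i) with p_i = f_i/31:
  p = 11/31 = 0.354839: log2(p) = -1.494765, -p*log2(p) = 0.530400
  p = 14/31 = 0.451613: log2(p) = -1.146841, -p*log2(p) = 0.517928
  p = 6/31 = 0.193548: log2(p) = -2.369234, -p*log2(p) = 0.458561
H = 0.530400 + 0.517928 + 0.458561 = 1.506889

H = 1.5069 bits/symbol


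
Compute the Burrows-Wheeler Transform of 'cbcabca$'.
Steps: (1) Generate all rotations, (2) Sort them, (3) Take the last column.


Rotations (sorted):
  0: $cbcabca -> last char: a
  1: a$cbcabc -> last char: c
  2: abca$cbc -> last char: c
  3: bca$cbca -> last char: a
  4: bcabca$c -> last char: c
  5: ca$cbcab -> last char: b
  6: cabca$cb -> last char: b
  7: cbcabca$ -> last char: $


BWT = accacbb$


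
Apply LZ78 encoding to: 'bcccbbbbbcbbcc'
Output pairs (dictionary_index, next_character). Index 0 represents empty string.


LZ78 encoding steps:
Dictionary: {0: ''}
Step 1: w='' (idx 0), next='b' -> output (0, 'b'), add 'b' as idx 1
Step 2: w='' (idx 0), next='c' -> output (0, 'c'), add 'c' as idx 2
Step 3: w='c' (idx 2), next='c' -> output (2, 'c'), add 'cc' as idx 3
Step 4: w='b' (idx 1), next='b' -> output (1, 'b'), add 'bb' as idx 4
Step 5: w='bb' (idx 4), next='b' -> output (4, 'b'), add 'bbb' as idx 5
Step 6: w='c' (idx 2), next='b' -> output (2, 'b'), add 'cb' as idx 6
Step 7: w='b' (idx 1), next='c' -> output (1, 'c'), add 'bc' as idx 7
Step 8: w='c' (idx 2), end of input -> output (2, '')


Encoded: [(0, 'b'), (0, 'c'), (2, 'c'), (1, 'b'), (4, 'b'), (2, 'b'), (1, 'c'), (2, '')]


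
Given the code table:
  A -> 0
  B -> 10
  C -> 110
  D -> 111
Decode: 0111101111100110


Decoding:
0 -> A
111 -> D
10 -> B
111 -> D
110 -> C
0 -> A
110 -> C


Result: ADBDCAC


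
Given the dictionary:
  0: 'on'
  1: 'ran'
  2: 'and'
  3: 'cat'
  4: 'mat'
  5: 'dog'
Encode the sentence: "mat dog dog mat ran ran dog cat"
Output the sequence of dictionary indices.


Look up each word in the dictionary:
  'mat' -> 4
  'dog' -> 5
  'dog' -> 5
  'mat' -> 4
  'ran' -> 1
  'ran' -> 1
  'dog' -> 5
  'cat' -> 3

Encoded: [4, 5, 5, 4, 1, 1, 5, 3]


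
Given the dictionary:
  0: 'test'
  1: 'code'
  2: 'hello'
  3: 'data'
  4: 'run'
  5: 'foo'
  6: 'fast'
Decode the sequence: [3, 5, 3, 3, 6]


Look up each index in the dictionary:
  3 -> 'data'
  5 -> 'foo'
  3 -> 'data'
  3 -> 'data'
  6 -> 'fast'

Decoded: "data foo data data fast"


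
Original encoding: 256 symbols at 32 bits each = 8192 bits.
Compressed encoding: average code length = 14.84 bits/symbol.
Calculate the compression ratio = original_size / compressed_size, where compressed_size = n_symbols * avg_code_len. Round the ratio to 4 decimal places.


original_size = n_symbols * orig_bits = 256 * 32 = 8192 bits
compressed_size = n_symbols * avg_code_len = 256 * 14.84 = 3799.04 bits
ratio = original_size / compressed_size = 8192 / 3799.04 = 2.1563

Compression ratio = 2.1563


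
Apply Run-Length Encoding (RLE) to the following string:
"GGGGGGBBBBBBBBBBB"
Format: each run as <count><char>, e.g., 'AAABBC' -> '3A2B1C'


Scanning runs left to right:
  i=0: run of 'G' x 6 -> '6G'
  i=6: run of 'B' x 11 -> '11B'

RLE = 6G11B


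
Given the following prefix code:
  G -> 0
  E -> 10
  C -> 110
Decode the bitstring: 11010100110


Decoding step by step:
Bits 110 -> C
Bits 10 -> E
Bits 10 -> E
Bits 0 -> G
Bits 110 -> C


Decoded message: CEEGC


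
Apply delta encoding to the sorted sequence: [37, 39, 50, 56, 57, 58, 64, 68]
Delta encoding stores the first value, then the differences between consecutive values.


First value: 37
Deltas:
  39 - 37 = 2
  50 - 39 = 11
  56 - 50 = 6
  57 - 56 = 1
  58 - 57 = 1
  64 - 58 = 6
  68 - 64 = 4


Delta encoded: [37, 2, 11, 6, 1, 1, 6, 4]


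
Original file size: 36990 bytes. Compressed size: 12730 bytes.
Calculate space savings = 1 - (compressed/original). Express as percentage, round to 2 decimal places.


ratio = compressed/original = 12730/36990 = 0.344147
savings = 1 - ratio = 1 - 0.344147 = 0.655853
as a percentage: 0.655853 * 100 = 65.59%

Space savings = 1 - 12730/36990 = 65.59%


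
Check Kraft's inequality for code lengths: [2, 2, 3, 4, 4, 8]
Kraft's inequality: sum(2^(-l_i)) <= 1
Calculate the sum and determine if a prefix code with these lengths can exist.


Sum = 2^(-2) + 2^(-2) + 2^(-3) + 2^(-4) + 2^(-4) + 2^(-8)
    = 0.25 + 0.25 + 0.125 + 0.0625 + 0.0625 + 0.00390625
    = 193/256 = 0.75390625
Since 0.75390625 <= 1, Kraft's inequality IS satisfied.
A prefix code with these lengths CAN exist.

Kraft sum = 0.75390625. Satisfied.


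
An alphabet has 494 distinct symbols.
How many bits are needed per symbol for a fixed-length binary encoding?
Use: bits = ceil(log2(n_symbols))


log2(494) = 8.9484
Bracket: 2^8 = 256 < 494 <= 2^9 = 512
So ceil(log2(494)) = 9

bits = ceil(log2(494)) = ceil(8.9484) = 9 bits


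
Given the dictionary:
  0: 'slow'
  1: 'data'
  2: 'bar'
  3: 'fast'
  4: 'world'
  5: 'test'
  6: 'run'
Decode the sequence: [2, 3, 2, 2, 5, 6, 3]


Look up each index in the dictionary:
  2 -> 'bar'
  3 -> 'fast'
  2 -> 'bar'
  2 -> 'bar'
  5 -> 'test'
  6 -> 'run'
  3 -> 'fast'

Decoded: "bar fast bar bar test run fast"


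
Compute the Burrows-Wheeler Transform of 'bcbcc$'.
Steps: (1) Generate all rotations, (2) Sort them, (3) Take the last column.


Rotations (sorted):
  0: $bcbcc -> last char: c
  1: bcbcc$ -> last char: $
  2: bcc$bc -> last char: c
  3: c$bcbc -> last char: c
  4: cbcc$b -> last char: b
  5: cc$bcb -> last char: b


BWT = c$ccbb


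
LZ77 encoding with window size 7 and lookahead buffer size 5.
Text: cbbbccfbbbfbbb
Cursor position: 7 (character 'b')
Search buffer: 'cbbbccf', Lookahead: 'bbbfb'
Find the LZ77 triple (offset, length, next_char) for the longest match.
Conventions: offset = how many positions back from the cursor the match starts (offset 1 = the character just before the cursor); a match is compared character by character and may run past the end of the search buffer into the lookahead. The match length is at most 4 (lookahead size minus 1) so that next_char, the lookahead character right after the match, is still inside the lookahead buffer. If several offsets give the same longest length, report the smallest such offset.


Try each offset into the search buffer:
  offset=1 (pos 6, char 'f'): match length 0
  offset=2 (pos 5, char 'c'): match length 0
  offset=3 (pos 4, char 'c'): match length 0
  offset=4 (pos 3, char 'b'): match length 1
  offset=5 (pos 2, char 'b'): match length 2
  offset=6 (pos 1, char 'b'): match length 3
  offset=7 (pos 0, char 'c'): match length 0
Longest match has length 3 at offset 6.
next_char = character at position 7 + 3 = 10 -> 'f'

Best match: offset=6, length=3 (matching 'bbb' starting at position 1)
LZ77 triple: (6, 3, 'f')


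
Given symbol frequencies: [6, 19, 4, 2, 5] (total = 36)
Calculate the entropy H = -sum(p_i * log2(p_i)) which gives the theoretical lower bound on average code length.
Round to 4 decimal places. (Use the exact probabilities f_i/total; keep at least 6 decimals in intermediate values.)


Per-symbol terms -p_i * log2(p_i) with p_i = f_i/36:
  p = 6/36 = 0.166667: log2(p) = -2.584963, -p*log2(p) = 0.430827
  p = 19/36 = 0.527778: log2(p) = -0.921997, -p*log2(p) = 0.486610
  p = 4/36 = 0.111111: log2(p) = -3.169925, -p*log2(p) = 0.352214
  p = 2/36 = 0.055556: log2(p) = -4.169925, -p*log2(p) = 0.231663
  p = 5/36 = 0.138889: log2(p) = -2.847997, -p*log2(p) = 0.395555
H = 0.430827 + 0.486610 + 0.352214 + 0.231663 + 0.395555 = 1.896869

H = 1.8969 bits/symbol


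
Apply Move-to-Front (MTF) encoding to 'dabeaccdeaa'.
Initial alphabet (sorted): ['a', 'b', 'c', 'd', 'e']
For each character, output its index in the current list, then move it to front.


MTF encoding:
'd': index 3 in ['a', 'b', 'c', 'd', 'e'] -> ['d', 'a', 'b', 'c', 'e']
'a': index 1 in ['d', 'a', 'b', 'c', 'e'] -> ['a', 'd', 'b', 'c', 'e']
'b': index 2 in ['a', 'd', 'b', 'c', 'e'] -> ['b', 'a', 'd', 'c', 'e']
'e': index 4 in ['b', 'a', 'd', 'c', 'e'] -> ['e', 'b', 'a', 'd', 'c']
'a': index 2 in ['e', 'b', 'a', 'd', 'c'] -> ['a', 'e', 'b', 'd', 'c']
'c': index 4 in ['a', 'e', 'b', 'd', 'c'] -> ['c', 'a', 'e', 'b', 'd']
'c': index 0 in ['c', 'a', 'e', 'b', 'd'] -> ['c', 'a', 'e', 'b', 'd']
'd': index 4 in ['c', 'a', 'e', 'b', 'd'] -> ['d', 'c', 'a', 'e', 'b']
'e': index 3 in ['d', 'c', 'a', 'e', 'b'] -> ['e', 'd', 'c', 'a', 'b']
'a': index 3 in ['e', 'd', 'c', 'a', 'b'] -> ['a', 'e', 'd', 'c', 'b']
'a': index 0 in ['a', 'e', 'd', 'c', 'b'] -> ['a', 'e', 'd', 'c', 'b']


Output: [3, 1, 2, 4, 2, 4, 0, 4, 3, 3, 0]


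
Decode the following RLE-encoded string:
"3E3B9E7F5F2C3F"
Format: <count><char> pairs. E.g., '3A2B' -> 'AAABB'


Expanding each <count><char> pair:
  3E -> 'EEE'
  3B -> 'BBB'
  9E -> 'EEEEEEEEE'
  7F -> 'FFFFFFF'
  5F -> 'FFFFF'
  2C -> 'CC'
  3F -> 'FFF'

Decoded = EEEBBBEEEEEEEEEFFFFFFFFFFFFCCFFF


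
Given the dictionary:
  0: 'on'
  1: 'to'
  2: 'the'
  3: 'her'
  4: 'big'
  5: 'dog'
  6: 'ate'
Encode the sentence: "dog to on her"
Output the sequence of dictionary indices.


Look up each word in the dictionary:
  'dog' -> 5
  'to' -> 1
  'on' -> 0
  'her' -> 3

Encoded: [5, 1, 0, 3]


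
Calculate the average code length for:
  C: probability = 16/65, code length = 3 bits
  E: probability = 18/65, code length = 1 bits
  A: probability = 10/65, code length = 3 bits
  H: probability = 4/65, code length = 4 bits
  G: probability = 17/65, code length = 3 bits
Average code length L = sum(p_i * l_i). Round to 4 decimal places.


Weighted contributions p_i * l_i:
  C: (16/65) * 3 = 48/65
  E: (18/65) * 1 = 18/65
  A: (10/65) * 3 = 30/65
  H: (4/65) * 4 = 16/65
  G: (17/65) * 3 = 51/65
Sum = (48 + 18 + 30 + 16 + 51)/65 = 163/65

L = 163/65 = 2.5077 bits/symbol


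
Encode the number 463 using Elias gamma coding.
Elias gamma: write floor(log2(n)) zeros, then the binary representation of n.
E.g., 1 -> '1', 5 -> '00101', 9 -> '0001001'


num_bits = floor(log2(463)) + 1 = 9
leading_zeros = num_bits - 1 = 8
binary(463) = 111001111

Elias gamma(463) = '00000000' + '111001111' = 00000000111001111 (17 bits)


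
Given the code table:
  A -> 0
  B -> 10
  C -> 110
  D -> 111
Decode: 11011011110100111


Decoding:
110 -> C
110 -> C
111 -> D
10 -> B
10 -> B
0 -> A
111 -> D


Result: CCDBBAD


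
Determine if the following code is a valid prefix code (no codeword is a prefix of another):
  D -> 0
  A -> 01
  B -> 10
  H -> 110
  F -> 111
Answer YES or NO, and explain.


Checking each pair (does one codeword prefix another?):
  D='0' vs A='01': prefix -- VIOLATION

NO -- this is NOT a valid prefix code. D (0) is a prefix of A (01).


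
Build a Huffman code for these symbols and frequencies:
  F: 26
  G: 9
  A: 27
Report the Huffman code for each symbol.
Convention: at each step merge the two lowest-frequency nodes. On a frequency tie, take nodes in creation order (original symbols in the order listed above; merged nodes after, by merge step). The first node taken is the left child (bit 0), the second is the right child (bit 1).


Huffman tree construction:
Step 1: Merge G(9) + F(26) = 35
Step 2: Merge A(27) + (G+F)(35) = 62
Read each symbol's code off the tree from the root (left child = 0, right child = 1).

Codes:
  F: 11 (length 2)
  G: 10 (length 2)
  A: 0 (length 1)
Average code length: 97/62 = 1.5645 bits/symbol


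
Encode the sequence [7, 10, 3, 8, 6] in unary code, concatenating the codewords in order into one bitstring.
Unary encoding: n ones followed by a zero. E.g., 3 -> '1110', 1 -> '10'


Encode each number as n ones followed by a terminating 0:
  7 -> 11111110 (8 bits)
  10 -> 11111111110 (11 bits)
  3 -> 1110 (4 bits)
  8 -> 111111110 (9 bits)
  6 -> 1111110 (7 bits)
Total length = 8 + 11 + 4 + 9 + 7 = 39 bits.

Unary([7, 10, 3, 8, 6]) = 111111101111111111011101111111101111110 (39 bits)


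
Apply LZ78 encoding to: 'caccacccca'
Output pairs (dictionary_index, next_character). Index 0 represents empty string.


LZ78 encoding steps:
Dictionary: {0: ''}
Step 1: w='' (idx 0), next='c' -> output (0, 'c'), add 'c' as idx 1
Step 2: w='' (idx 0), next='a' -> output (0, 'a'), add 'a' as idx 2
Step 3: w='c' (idx 1), next='c' -> output (1, 'c'), add 'cc' as idx 3
Step 4: w='a' (idx 2), next='c' -> output (2, 'c'), add 'ac' as idx 4
Step 5: w='cc' (idx 3), next='c' -> output (3, 'c'), add 'ccc' as idx 5
Step 6: w='a' (idx 2), end of input -> output (2, '')


Encoded: [(0, 'c'), (0, 'a'), (1, 'c'), (2, 'c'), (3, 'c'), (2, '')]


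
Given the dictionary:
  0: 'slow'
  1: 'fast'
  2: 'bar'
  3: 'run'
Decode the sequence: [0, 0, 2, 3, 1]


Look up each index in the dictionary:
  0 -> 'slow'
  0 -> 'slow'
  2 -> 'bar'
  3 -> 'run'
  1 -> 'fast'

Decoded: "slow slow bar run fast"


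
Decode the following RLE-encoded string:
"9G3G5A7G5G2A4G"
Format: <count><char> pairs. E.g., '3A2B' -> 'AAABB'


Expanding each <count><char> pair:
  9G -> 'GGGGGGGGG'
  3G -> 'GGG'
  5A -> 'AAAAA'
  7G -> 'GGGGGGG'
  5G -> 'GGGGG'
  2A -> 'AA'
  4G -> 'GGGG'

Decoded = GGGGGGGGGGGGAAAAAGGGGGGGGGGGGAAGGGG


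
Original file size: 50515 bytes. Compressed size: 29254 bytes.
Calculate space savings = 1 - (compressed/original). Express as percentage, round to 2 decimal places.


ratio = compressed/original = 29254/50515 = 0.579115
savings = 1 - ratio = 1 - 0.579115 = 0.420885
as a percentage: 0.420885 * 100 = 42.09%

Space savings = 1 - 29254/50515 = 42.09%


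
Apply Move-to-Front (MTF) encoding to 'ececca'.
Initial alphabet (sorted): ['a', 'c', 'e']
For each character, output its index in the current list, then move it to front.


MTF encoding:
'e': index 2 in ['a', 'c', 'e'] -> ['e', 'a', 'c']
'c': index 2 in ['e', 'a', 'c'] -> ['c', 'e', 'a']
'e': index 1 in ['c', 'e', 'a'] -> ['e', 'c', 'a']
'c': index 1 in ['e', 'c', 'a'] -> ['c', 'e', 'a']
'c': index 0 in ['c', 'e', 'a'] -> ['c', 'e', 'a']
'a': index 2 in ['c', 'e', 'a'] -> ['a', 'c', 'e']


Output: [2, 2, 1, 1, 0, 2]


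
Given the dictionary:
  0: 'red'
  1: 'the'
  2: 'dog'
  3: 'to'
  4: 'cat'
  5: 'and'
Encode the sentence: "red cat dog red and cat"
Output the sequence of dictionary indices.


Look up each word in the dictionary:
  'red' -> 0
  'cat' -> 4
  'dog' -> 2
  'red' -> 0
  'and' -> 5
  'cat' -> 4

Encoded: [0, 4, 2, 0, 5, 4]


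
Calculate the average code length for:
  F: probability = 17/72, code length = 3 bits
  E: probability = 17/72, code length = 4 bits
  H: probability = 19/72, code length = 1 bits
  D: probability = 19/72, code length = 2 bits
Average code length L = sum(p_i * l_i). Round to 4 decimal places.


Weighted contributions p_i * l_i:
  F: (17/72) * 3 = 51/72
  E: (17/72) * 4 = 68/72
  H: (19/72) * 1 = 19/72
  D: (19/72) * 2 = 38/72
Sum = (51 + 68 + 19 + 38)/72 = 176/72

L = 176/72 = 2.4444 bits/symbol


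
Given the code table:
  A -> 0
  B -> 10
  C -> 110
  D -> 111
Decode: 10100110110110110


Decoding:
10 -> B
10 -> B
0 -> A
110 -> C
110 -> C
110 -> C
110 -> C


Result: BBACCCC


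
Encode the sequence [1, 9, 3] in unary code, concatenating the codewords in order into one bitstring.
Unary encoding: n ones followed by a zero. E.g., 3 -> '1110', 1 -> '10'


Encode each number as n ones followed by a terminating 0:
  1 -> 10 (2 bits)
  9 -> 1111111110 (10 bits)
  3 -> 1110 (4 bits)
Total length = 2 + 10 + 4 = 16 bits.

Unary([1, 9, 3]) = 1011111111101110 (16 bits)


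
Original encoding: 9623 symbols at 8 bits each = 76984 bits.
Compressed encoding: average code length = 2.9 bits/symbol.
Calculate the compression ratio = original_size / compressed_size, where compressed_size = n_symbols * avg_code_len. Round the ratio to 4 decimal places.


original_size = n_symbols * orig_bits = 9623 * 8 = 76984 bits
compressed_size = n_symbols * avg_code_len = 9623 * 2.9 = 27906.7 bits
ratio = original_size / compressed_size = 76984 / 27906.7 = 2.7586

Compression ratio = 2.7586
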